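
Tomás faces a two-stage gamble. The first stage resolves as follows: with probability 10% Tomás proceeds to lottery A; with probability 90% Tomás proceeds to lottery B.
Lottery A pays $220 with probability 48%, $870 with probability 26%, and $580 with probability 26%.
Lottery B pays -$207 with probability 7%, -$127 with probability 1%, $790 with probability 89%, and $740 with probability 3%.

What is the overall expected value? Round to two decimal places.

EV(A) = 0.48 × 220 + 0.26 × 870 + 0.26 × 580 = 105.6 + 226.2 + 150.8 = 482.6
EV(B) = 0.07 × (-207) + 0.01 × (-127) + 0.89 × 790 + 0.03 × 740 = -14.49 − 1.27 + 703.1 + 22.2 = 709.54
Overall = 0.1 × 482.6 + 0.9 × 709.54 = 48.26 + 638.586 = 686.846

$686.85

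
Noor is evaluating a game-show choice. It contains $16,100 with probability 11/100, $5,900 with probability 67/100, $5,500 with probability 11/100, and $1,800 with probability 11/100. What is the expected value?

EV = 11/100 × 16100 + 67/100 × 5900 + 11/100 × 5500 + 11/100 × 1800 = 1771 + 3953 + 605 + 198 = 6527

$6,527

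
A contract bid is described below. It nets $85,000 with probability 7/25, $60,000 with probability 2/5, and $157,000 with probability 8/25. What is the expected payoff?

$98,040

EV = 7/25 × 85000 + 2/5 × 60000 + 8/25 × 157000 = 23800 + 24000 + 50240 = 98040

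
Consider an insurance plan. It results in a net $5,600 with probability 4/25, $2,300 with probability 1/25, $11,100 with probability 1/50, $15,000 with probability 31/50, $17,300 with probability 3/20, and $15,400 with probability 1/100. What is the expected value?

EV = 4/25 × 5600 + 1/25 × 2300 + 1/50 × 11100 + 31/50 × 15000 + 3/20 × 17300 + 1/100 × 15400 = 896 + 92 + 222 + 9300 + 2595 + 154 = 13259

$13,259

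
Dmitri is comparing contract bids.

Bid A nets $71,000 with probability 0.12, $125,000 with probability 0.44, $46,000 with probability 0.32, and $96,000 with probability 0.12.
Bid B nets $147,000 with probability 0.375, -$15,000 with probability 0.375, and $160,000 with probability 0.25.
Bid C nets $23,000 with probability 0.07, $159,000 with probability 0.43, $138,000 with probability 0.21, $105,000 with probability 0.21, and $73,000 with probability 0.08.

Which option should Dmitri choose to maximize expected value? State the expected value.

Bid A = 0.12 × 71000 + 0.44 × 125000 + 0.32 × 46000 + 0.12 × 96000 = 8520 + 55000 + 14720 + 11520 = 89760
Bid B = 0.375 × 147000 + 0.375 × (-15000) + 0.25 × 160000 = 55125 − 5625 + 40000 = 89500
Bid C = 0.07 × 23000 + 0.43 × 159000 + 0.21 × 138000 + 0.21 × 105000 + 0.08 × 73000 = 1610 + 68370 + 28980 + 22050 + 5840 = 126850

Bid C ($126,850)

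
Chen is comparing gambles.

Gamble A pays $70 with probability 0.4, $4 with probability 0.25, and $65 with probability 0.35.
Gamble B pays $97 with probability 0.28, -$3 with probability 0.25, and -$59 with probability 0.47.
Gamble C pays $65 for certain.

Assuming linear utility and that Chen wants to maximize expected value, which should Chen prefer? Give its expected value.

Gamble A = 0.4 × 70 + 0.25 × 4 + 0.35 × 65 = 28 + 1 + 22.75 = 51.75
Gamble B = 0.28 × 97 + 0.25 × (-3) + 0.47 × (-59) = 27.16 − 0.75 − 27.73 = -1.32
Gamble C: 65 (certain)

Gamble C ($65)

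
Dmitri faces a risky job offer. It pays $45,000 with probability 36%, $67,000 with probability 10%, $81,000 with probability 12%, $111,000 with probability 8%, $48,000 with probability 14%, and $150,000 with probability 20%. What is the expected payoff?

$78,220

EV = 0.36 × 45000 + 0.1 × 67000 + 0.12 × 81000 + 0.08 × 111000 + 0.14 × 48000 + 0.2 × 150000 = 16200 + 6700 + 9720 + 8880 + 6720 + 30000 = 78220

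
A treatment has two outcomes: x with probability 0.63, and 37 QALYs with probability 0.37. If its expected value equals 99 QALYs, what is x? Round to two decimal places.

x = 135.41 QALYs

0.63·x + 0.37·37 = 99
0.63·x = 99 − 13.69 = 85.31
x = 85.31 / 0.63 = 135.4127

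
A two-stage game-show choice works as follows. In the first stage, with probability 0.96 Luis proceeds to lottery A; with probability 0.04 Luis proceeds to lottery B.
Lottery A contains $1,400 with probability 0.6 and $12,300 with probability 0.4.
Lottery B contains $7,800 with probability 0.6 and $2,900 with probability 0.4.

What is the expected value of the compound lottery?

$5,763.20

EV(A) = 0.6 × 1400 + 0.4 × 12300 = 840 + 4920 = 5760
EV(B) = 0.6 × 7800 + 0.4 × 2900 = 4680 + 1160 = 5840
Overall = 0.96 × 5760 + 0.04 × 5840 = 5529.6 + 233.6 = 5763.2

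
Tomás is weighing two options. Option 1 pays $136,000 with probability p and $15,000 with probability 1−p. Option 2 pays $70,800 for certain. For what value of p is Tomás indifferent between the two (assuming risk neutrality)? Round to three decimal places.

p·136000 + (1−p)·15000 = 70800
121000p + 15000 = 70800
p = (70800 − 15000) / 121000

p = 0.461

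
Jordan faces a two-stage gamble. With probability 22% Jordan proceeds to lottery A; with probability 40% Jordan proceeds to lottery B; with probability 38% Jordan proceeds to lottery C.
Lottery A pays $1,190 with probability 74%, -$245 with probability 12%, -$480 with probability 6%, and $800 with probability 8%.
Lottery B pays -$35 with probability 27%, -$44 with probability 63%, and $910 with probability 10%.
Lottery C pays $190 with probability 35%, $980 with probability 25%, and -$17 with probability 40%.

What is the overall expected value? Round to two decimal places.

$332.33

EV(A) = 0.74 × 1190 + 0.12 × (-245) + 0.06 × (-480) + 0.08 × 800 = 880.6 − 29.4 − 28.8 + 64 = 886.4
EV(B) = 0.27 × (-35) + 0.63 × (-44) + 0.1 × 910 = -9.45 − 27.72 + 91 = 53.83
EV(C) = 0.35 × 190 + 0.25 × 980 + 0.4 × (-17) = 66.5 + 245 − 6.8 = 304.7
Overall = 0.22 × 886.4 + 0.4 × 53.83 + 0.38 × 304.7 = 195.008 + 21.532 + 115.786 = 332.326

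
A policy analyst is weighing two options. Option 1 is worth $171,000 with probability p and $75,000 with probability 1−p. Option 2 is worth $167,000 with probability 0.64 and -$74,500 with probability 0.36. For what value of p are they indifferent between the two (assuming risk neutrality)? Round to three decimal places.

EV(Option 2) = 0.64 × 167000 + 0.36 × (-74500) = 106880 − 26820 = 80060
p·171000 + (1−p)·75000 = 80060
96000p + 75000 = 80060
p = (80060 − 75000) / 96000

p = 0.053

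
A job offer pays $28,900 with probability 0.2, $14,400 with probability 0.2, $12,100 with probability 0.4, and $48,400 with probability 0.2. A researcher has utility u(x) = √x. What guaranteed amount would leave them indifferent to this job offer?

$21,316

E[u] = 0.2·√28900 + 0.2·√14400 + 0.4·√12100 + 0.2·√48400 = 0.2·170 + 0.2·120 + 0.4·110 + 0.2·220 = 146
CE = (146)² = 21316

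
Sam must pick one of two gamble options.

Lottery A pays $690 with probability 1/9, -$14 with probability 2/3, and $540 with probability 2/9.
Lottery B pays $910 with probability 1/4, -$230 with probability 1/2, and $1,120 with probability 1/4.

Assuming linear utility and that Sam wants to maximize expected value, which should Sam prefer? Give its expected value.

Lottery A = 1/9 × 690 + 2/3 × (-14) + 2/9 × 540 = 76.6667 − 9.3333 + 120 = 187.3333
Lottery B = 1/4 × 910 + 1/2 × (-230) + 1/4 × 1120 = 227.5 − 115 + 280 = 392.5

Lottery B ($392.50)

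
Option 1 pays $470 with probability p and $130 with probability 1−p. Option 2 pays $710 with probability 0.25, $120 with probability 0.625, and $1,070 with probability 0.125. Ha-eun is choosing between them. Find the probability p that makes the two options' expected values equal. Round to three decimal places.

EV(Option 2) = 0.25 × 710 + 0.625 × 120 + 0.125 × 1070 = 177.5 + 75 + 133.75 = 386.25
p·470 + (1−p)·130 = 386.25
340p + 130 = 386.25
p = (386.25 − 130) / 340

p = 0.754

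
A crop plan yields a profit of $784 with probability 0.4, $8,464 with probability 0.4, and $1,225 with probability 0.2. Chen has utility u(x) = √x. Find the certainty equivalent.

$3,025

E[u] = 0.4·√784 + 0.4·√8464 + 0.2·√1225 = 0.4·28 + 0.4·92 + 0.2·35 = 55
CE = (55)² = 3025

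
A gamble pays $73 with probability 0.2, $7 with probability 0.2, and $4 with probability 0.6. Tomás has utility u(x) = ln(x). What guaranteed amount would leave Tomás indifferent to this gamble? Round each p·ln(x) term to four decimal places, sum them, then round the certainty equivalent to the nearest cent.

$8.00

E[u] = 0.2·ln(73) + 0.2·ln(7) + 0.6·ln(4) = 0.8581 + 0.3892 + 0.8318 = 2.0791
CE = e^2.0791 ≈ 8.00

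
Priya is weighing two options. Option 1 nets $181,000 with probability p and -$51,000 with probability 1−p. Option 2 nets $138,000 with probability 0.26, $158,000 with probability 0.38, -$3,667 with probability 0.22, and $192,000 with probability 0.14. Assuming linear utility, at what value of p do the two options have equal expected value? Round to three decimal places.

p = 0.746

EV(Option 2) = 0.26 × 138000 + 0.38 × 158000 + 0.22 × (-3667) + 0.14 × 192000 = 35880 + 60040 − 806.74 + 26880 = 121993.26
p·181000 + (1−p)·(-51000) = 121993.26
232000p − 51000 = 121993.26
p = (121993.26 + 51000) / 232000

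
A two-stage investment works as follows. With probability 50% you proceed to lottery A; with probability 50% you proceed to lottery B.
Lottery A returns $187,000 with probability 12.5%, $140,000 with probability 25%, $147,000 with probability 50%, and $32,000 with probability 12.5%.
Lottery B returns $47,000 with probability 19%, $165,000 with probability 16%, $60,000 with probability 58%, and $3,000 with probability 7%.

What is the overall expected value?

EV(A) = 0.125 × 187000 + 0.25 × 140000 + 0.5 × 147000 + 0.125 × 32000 = 23375 + 35000 + 73500 + 4000 = 135875
EV(B) = 0.19 × 47000 + 0.16 × 165000 + 0.58 × 60000 + 0.07 × 3000 = 8930 + 26400 + 34800 + 210 = 70340
Overall = 0.5 × 135875 + 0.5 × 70340 = 67937.5 + 35170 = 103107.5

$103,107.50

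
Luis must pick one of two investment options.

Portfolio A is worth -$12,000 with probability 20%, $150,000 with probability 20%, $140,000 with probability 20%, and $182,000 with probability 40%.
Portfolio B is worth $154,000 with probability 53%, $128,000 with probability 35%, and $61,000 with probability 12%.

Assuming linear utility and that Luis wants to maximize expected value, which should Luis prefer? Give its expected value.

Portfolio B ($133,740)

Portfolio A = 0.2 × (-12000) + 0.2 × 150000 + 0.2 × 140000 + 0.4 × 182000 = -2400 + 30000 + 28000 + 72800 = 128400
Portfolio B = 0.53 × 154000 + 0.35 × 128000 + 0.12 × 61000 = 81620 + 44800 + 7320 = 133740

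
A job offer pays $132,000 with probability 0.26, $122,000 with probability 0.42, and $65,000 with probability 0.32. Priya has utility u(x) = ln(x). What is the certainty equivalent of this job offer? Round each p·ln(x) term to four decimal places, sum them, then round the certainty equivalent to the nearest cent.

E[u] = 0.26·ln(132000) + 0.42·ln(122000) + 0.32·ln(65000) = 3.0655 + 4.9189 + 3.5463 = 11.5307
CE = e^11.5307 ≈ 101793.34

$101,793.34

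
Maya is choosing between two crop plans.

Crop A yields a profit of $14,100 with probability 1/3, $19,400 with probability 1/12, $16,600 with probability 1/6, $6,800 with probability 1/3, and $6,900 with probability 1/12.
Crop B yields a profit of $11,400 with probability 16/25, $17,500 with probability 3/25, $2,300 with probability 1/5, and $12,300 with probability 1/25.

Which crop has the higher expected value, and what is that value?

Crop A = 1/3 × 14100 + 1/12 × 19400 + 1/6 × 16600 + 1/3 × 6800 + 1/12 × 6900 = 4700 + 1616.6667 + 2766.6667 + 2266.6667 + 575 = 11925
Crop B = 16/25 × 11400 + 3/25 × 17500 + 1/5 × 2300 + 1/25 × 12300 = 7296 + 2100 + 460 + 492 = 10348

Crop A ($11,925)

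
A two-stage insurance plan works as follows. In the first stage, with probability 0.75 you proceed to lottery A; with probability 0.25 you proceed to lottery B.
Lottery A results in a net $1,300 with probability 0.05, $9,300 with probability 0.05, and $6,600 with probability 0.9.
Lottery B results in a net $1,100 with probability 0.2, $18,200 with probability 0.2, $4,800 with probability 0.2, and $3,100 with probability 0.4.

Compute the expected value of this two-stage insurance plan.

$6,367.50

EV(A) = 0.05 × 1300 + 0.05 × 9300 + 0.9 × 6600 = 65 + 465 + 5940 = 6470
EV(B) = 0.2 × 1100 + 0.2 × 18200 + 0.2 × 4800 + 0.4 × 3100 = 220 + 3640 + 960 + 1240 = 6060
Overall = 0.75 × 6470 + 0.25 × 6060 = 4852.5 + 1515 = 6367.5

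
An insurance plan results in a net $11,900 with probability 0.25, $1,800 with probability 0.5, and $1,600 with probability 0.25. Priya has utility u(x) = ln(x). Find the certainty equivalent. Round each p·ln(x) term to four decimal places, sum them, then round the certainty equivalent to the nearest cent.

$2,802.59

E[u] = 0.25·ln(11900) + 0.5·ln(1800) + 0.25·ln(1600) = 2.3461 + 3.7478 + 1.8444 = 7.9383
CE = e^7.9383 ≈ 2802.59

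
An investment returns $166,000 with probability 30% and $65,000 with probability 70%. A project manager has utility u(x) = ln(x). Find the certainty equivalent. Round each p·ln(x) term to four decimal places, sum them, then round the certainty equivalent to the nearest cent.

$86,111.65

E[u] = 0.3·ln(166000) + 0.7·ln(65000) = 3.6059 + 7.7575 = 11.3634
CE = e^11.3634 ≈ 86111.65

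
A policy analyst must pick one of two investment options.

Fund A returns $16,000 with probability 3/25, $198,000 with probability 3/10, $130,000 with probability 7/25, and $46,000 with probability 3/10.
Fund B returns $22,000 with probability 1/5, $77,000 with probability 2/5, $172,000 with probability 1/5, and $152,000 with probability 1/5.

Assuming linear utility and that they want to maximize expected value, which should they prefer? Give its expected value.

Fund A = 3/25 × 16000 + 3/10 × 198000 + 7/25 × 130000 + 3/10 × 46000 = 1920 + 59400 + 36400 + 13800 = 111520
Fund B = 1/5 × 22000 + 2/5 × 77000 + 1/5 × 172000 + 1/5 × 152000 = 4400 + 30800 + 34400 + 30400 = 100000

Fund A ($111,520)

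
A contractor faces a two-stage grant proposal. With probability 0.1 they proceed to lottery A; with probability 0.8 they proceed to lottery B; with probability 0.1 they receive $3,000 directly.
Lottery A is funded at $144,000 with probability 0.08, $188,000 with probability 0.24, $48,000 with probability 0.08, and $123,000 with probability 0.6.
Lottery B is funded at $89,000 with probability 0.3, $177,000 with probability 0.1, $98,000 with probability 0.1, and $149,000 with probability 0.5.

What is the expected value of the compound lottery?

EV(A) = 0.08 × 144000 + 0.24 × 188000 + 0.08 × 48000 + 0.6 × 123000 = 11520 + 45120 + 3840 + 73800 = 134280
EV(B) = 0.3 × 89000 + 0.1 × 177000 + 0.1 × 98000 + 0.5 × 149000 = 26700 + 17700 + 9800 + 74500 = 128700
Branch C: 3000 (certain)
Overall = 0.1 × 134280 + 0.8 × 128700 + 0.1 × 3000 = 13428 + 102960 + 300 = 116688

$116,688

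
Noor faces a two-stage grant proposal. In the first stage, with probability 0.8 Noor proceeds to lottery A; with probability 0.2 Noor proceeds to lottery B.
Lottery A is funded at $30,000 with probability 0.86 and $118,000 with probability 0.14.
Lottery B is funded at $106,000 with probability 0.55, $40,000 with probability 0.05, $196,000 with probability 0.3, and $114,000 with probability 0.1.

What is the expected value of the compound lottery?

$59,956

EV(A) = 0.86 × 30000 + 0.14 × 118000 = 25800 + 16520 = 42320
EV(B) = 0.55 × 106000 + 0.05 × 40000 + 0.3 × 196000 + 0.1 × 114000 = 58300 + 2000 + 58800 + 11400 = 130500
Overall = 0.8 × 42320 + 0.2 × 130500 = 33856 + 26100 = 59956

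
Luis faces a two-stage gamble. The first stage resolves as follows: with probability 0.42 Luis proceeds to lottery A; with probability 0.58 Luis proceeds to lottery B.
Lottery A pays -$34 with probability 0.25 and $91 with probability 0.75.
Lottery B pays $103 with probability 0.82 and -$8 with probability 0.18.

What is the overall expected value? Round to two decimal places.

EV(A) = 0.25 × (-34) + 0.75 × 91 = -8.5 + 68.25 = 59.75
EV(B) = 0.82 × 103 + 0.18 × (-8) = 84.46 − 1.44 = 83.02
Overall = 0.42 × 59.75 + 0.58 × 83.02 = 25.095 + 48.1516 = 73.2466

$73.25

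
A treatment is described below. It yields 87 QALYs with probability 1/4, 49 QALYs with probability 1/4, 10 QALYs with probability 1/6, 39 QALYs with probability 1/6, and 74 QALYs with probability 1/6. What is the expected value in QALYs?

54.5 QALYs

EV = 1/4 × 87 + 1/4 × 49 + 1/6 × 10 + 1/6 × 39 + 1/6 × 74 = 21.75 + 12.25 + 1.6667 + 6.5 + 12.3333 = 54.5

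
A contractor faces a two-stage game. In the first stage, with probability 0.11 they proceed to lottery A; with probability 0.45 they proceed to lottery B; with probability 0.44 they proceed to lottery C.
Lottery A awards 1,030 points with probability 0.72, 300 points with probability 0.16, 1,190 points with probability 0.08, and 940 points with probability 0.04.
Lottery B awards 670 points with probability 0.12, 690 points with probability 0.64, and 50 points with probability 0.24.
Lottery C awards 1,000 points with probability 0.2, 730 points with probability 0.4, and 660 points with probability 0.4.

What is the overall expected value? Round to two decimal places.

674.40 points

EV(A) = 0.72 × 1030 + 0.16 × 300 + 0.08 × 1190 + 0.04 × 940 = 741.6 + 48 + 95.2 + 37.6 = 922.4
EV(B) = 0.12 × 670 + 0.64 × 690 + 0.24 × 50 = 80.4 + 441.6 + 12 = 534
EV(C) = 0.2 × 1000 + 0.4 × 730 + 0.4 × 660 = 200 + 292 + 264 = 756
Overall = 0.11 × 922.4 + 0.45 × 534 + 0.44 × 756 = 101.464 + 240.3 + 332.64 = 674.404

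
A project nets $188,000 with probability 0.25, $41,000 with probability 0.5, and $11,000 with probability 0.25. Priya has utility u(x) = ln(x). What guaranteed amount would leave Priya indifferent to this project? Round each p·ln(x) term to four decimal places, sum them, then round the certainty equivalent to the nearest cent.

$43,178.59

E[u] = 0.25·ln(188000) + 0.5·ln(41000) + 0.25·ln(11000) = 3.0360 + 5.3107 + 2.3264 = 10.6731
CE = e^10.6731 ≈ 43178.59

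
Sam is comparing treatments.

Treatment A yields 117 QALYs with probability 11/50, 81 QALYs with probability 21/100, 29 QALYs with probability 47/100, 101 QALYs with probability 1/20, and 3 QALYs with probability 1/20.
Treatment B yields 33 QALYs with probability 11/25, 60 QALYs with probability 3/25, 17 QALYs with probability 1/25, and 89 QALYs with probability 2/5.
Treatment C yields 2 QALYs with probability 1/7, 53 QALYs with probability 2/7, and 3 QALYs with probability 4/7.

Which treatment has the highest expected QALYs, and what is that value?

Treatment A = 11/50 × 117 + 21/100 × 81 + 47/100 × 29 + 1/20 × 101 + 1/20 × 3 = 25.74 + 17.01 + 13.63 + 5.05 + 0.15 = 61.58
Treatment B = 11/25 × 33 + 3/25 × 60 + 1/25 × 17 + 2/5 × 89 = 14.52 + 7.2 + 0.68 + 35.6 = 58
Treatment C = 1/7 × 2 + 2/7 × 53 + 4/7 × 3 = 0.2857 + 15.1429 + 1.7143 = 17.1429

Treatment A (61.58 QALYs)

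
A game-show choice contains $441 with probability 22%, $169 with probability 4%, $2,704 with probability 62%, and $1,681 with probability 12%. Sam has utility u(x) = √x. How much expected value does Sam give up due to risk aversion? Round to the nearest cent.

$192.69

E[u] = 0.22·√441 + 0.04·√169 + 0.62·√2704 + 0.12·√1681 = 0.22·21 + 0.04·13 + 0.62·52 + 0.12·41 = 42.3
CE = (42.3)² = 1789.29
Risk premium = EV − CE = 1981.98 − 1789.29 = 192.69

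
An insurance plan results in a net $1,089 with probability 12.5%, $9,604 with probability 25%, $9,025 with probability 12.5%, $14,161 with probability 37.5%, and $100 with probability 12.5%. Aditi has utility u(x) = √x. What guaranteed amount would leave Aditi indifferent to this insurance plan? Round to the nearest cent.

E[u] = 0.125·√1089 + 0.25·√9604 + 0.125·√9025 + 0.375·√14161 + 0.125·√100 = 0.125·33 + 0.25·98 + 0.125·95 + 0.375·119 + 0.125·10 = 86.375
CE = (86.375)² = 7460.640625

$7,460.64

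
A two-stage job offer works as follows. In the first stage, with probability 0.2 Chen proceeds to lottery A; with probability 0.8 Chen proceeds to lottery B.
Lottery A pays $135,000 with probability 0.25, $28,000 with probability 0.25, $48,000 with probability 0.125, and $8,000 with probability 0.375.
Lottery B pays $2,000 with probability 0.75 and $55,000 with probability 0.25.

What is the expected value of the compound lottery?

EV(A) = 0.25 × 135000 + 0.25 × 28000 + 0.125 × 48000 + 0.375 × 8000 = 33750 + 7000 + 6000 + 3000 = 49750
EV(B) = 0.75 × 2000 + 0.25 × 55000 = 1500 + 13750 = 15250
Overall = 0.2 × 49750 + 0.8 × 15250 = 9950 + 12200 = 22150

$22,150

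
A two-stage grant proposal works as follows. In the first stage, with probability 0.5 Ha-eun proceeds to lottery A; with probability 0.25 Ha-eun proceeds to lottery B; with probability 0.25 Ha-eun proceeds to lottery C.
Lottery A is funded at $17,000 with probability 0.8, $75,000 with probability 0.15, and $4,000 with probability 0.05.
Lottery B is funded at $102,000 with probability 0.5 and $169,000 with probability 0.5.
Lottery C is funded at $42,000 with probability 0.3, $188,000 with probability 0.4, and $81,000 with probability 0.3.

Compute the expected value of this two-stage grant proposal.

$74,425

EV(A) = 0.8 × 17000 + 0.15 × 75000 + 0.05 × 4000 = 13600 + 11250 + 200 = 25050
EV(B) = 0.5 × 102000 + 0.5 × 169000 = 51000 + 84500 = 135500
EV(C) = 0.3 × 42000 + 0.4 × 188000 + 0.3 × 81000 = 12600 + 75200 + 24300 = 112100
Overall = 0.5 × 25050 + 0.25 × 135500 + 0.25 × 112100 = 12525 + 33875 + 28025 = 74425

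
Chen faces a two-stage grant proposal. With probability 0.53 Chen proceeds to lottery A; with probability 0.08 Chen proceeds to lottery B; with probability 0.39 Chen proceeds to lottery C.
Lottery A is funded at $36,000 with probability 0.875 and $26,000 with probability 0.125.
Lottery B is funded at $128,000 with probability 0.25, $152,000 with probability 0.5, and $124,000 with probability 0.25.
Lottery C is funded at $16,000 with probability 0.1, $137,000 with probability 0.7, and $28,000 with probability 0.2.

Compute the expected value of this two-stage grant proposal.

$69,746.50

EV(A) = 0.875 × 36000 + 0.125 × 26000 = 31500 + 3250 = 34750
EV(B) = 0.25 × 128000 + 0.5 × 152000 + 0.25 × 124000 = 32000 + 76000 + 31000 = 139000
EV(C) = 0.1 × 16000 + 0.7 × 137000 + 0.2 × 28000 = 1600 + 95900 + 5600 = 103100
Overall = 0.53 × 34750 + 0.08 × 139000 + 0.39 × 103100 = 18417.5 + 11120 + 40209 = 69746.5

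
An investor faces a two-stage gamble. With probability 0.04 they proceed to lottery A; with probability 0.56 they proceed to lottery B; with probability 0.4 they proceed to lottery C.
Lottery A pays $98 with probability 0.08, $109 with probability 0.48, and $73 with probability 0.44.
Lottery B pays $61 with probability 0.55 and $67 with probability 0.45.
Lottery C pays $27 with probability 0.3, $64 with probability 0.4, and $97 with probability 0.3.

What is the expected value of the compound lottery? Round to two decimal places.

$64.48

EV(A) = 0.08 × 98 + 0.48 × 109 + 0.44 × 73 = 7.84 + 52.32 + 32.12 = 92.28
EV(B) = 0.55 × 61 + 0.45 × 67 = 33.55 + 30.15 = 63.7
EV(C) = 0.3 × 27 + 0.4 × 64 + 0.3 × 97 = 8.1 + 25.6 + 29.1 = 62.8
Overall = 0.04 × 92.28 + 0.56 × 63.7 + 0.4 × 62.8 = 3.6912 + 35.672 + 25.12 = 64.4832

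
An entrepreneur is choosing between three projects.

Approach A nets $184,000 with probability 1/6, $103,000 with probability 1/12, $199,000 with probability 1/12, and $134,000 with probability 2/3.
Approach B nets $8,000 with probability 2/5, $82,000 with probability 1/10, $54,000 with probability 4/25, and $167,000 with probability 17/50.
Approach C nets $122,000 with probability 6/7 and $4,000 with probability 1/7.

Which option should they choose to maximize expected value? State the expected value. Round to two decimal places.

Approach A = 1/6 × 184000 + 1/12 × 103000 + 1/12 × 199000 + 2/3 × 134000 = 30666.6667 + 8583.3333 + 16583.3333 + 89333.3333 = 145166.6667
Approach B = 2/5 × 8000 + 1/10 × 82000 + 4/25 × 54000 + 17/50 × 167000 = 3200 + 8200 + 8640 + 56780 = 76820
Approach C = 6/7 × 122000 + 1/7 × 4000 = 104571.4286 + 571.4286 = 105142.8571

Approach A ($145,166.67)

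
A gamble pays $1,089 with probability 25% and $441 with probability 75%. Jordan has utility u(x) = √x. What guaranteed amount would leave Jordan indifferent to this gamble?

E[u] = 0.25·√1089 + 0.75·√441 = 0.25·33 + 0.75·21 = 24
CE = (24)² = 576

$576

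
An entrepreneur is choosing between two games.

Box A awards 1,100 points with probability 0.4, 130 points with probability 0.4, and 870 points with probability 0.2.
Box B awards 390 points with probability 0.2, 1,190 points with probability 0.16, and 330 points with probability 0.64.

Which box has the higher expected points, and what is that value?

Box A = 0.4 × 1100 + 0.4 × 130 + 0.2 × 870 = 440 + 52 + 174 = 666
Box B = 0.2 × 390 + 0.16 × 1190 + 0.64 × 330 = 78 + 190.4 + 211.2 = 479.6

Box A (666 points)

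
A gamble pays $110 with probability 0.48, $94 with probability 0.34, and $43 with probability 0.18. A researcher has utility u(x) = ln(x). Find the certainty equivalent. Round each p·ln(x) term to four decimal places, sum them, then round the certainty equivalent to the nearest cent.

E[u] = 0.48·ln(110) + 0.34·ln(94) + 0.18·ln(43) = 2.2562 + 1.5447 + 0.6770 = 4.4779
CE = e^4.4779 ≈ 88.05

$88.05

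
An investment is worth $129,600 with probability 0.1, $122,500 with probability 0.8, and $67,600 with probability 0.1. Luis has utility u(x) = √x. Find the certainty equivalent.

$116,964

E[u] = 0.1·√129600 + 0.8·√122500 + 0.1·√67600 = 0.1·360 + 0.8·350 + 0.1·260 = 342
CE = (342)² = 116964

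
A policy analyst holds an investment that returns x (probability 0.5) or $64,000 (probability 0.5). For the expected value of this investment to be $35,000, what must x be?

0.5·x + 0.5·64000 = 35000
0.5·x = 35000 − 32000 = 3000
x = 3000 / 0.5 = 6000

x = $6,000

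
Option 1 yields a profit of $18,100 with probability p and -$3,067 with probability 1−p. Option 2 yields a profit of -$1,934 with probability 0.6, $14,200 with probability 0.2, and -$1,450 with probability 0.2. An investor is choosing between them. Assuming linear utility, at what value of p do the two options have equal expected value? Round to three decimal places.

EV(Option 2) = 0.6 × (-1934) + 0.2 × 14200 + 0.2 × (-1450) = -1160.4 + 2840 − 290 = 1389.6
p·18100 + (1−p)·(-3067) = 1389.6
21167p − 3067 = 1389.6
p = (1389.6 + 3067) / 21167

p = 0.211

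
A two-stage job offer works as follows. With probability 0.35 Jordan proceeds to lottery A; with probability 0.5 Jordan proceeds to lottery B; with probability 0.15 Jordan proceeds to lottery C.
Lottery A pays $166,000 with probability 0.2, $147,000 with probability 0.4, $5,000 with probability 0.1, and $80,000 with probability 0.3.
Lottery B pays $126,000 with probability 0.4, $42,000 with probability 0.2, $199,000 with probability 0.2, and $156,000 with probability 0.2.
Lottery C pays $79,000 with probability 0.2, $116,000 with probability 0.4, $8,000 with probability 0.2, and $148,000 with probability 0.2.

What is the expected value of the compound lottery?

EV(A) = 0.2 × 166000 + 0.4 × 147000 + 0.1 × 5000 + 0.3 × 80000 = 33200 + 58800 + 500 + 24000 = 116500
EV(B) = 0.4 × 126000 + 0.2 × 42000 + 0.2 × 199000 + 0.2 × 156000 = 50400 + 8400 + 39800 + 31200 = 129800
EV(C) = 0.2 × 79000 + 0.4 × 116000 + 0.2 × 8000 + 0.2 × 148000 = 15800 + 46400 + 1600 + 29600 = 93400
Overall = 0.35 × 116500 + 0.5 × 129800 + 0.15 × 93400 = 40775 + 64900 + 14010 = 119685

$119,685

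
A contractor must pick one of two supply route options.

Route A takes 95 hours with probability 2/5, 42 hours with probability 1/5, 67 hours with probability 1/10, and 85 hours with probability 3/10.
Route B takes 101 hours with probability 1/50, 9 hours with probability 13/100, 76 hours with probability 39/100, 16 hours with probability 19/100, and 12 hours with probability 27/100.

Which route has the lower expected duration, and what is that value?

Route B (39.11 hours)

Route A = 2/5 × 95 + 1/5 × 42 + 1/10 × 67 + 3/10 × 85 = 38 + 8.4 + 6.7 + 25.5 = 78.6
Route B = 1/50 × 101 + 13/100 × 9 + 39/100 × 76 + 19/100 × 16 + 27/100 × 12 = 2.02 + 1.17 + 29.64 + 3.04 + 3.24 = 39.11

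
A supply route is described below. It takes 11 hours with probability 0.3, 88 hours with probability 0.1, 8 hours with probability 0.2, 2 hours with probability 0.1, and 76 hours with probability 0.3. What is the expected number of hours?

36.7 hours

EV = 0.3 × 11 + 0.1 × 88 + 0.2 × 8 + 0.1 × 2 + 0.3 × 76 = 3.3 + 8.8 + 1.6 + 0.2 + 22.8 = 36.7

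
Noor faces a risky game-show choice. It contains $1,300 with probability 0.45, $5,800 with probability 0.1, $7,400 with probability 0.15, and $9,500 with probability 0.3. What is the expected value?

$5,125

EV = 0.45 × 1300 + 0.1 × 5800 + 0.15 × 7400 + 0.3 × 9500 = 585 + 580 + 1110 + 2850 = 5125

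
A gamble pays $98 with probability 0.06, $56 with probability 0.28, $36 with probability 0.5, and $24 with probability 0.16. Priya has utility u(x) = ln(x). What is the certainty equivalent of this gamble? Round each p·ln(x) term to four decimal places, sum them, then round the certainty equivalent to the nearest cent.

E[u] = 0.06·ln(98) + 0.28·ln(56) + 0.5·ln(36) + 0.16·ln(24) = 0.2751 + 1.1271 + 1.7918 + 0.5085 = 3.7025
CE = e^3.7025 ≈ 40.55

$40.55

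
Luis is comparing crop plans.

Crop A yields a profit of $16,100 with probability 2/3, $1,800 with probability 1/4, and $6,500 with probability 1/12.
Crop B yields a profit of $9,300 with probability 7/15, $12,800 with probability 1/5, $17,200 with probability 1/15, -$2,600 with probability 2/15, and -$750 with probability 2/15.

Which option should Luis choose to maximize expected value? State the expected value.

Crop A = 2/3 × 16100 + 1/4 × 1800 + 1/12 × 6500 = 10733.3333 + 450 + 541.6667 = 11725
Crop B = 7/15 × 9300 + 1/5 × 12800 + 1/15 × 17200 + 2/15 × (-2600) + 2/15 × (-750) = 4340 + 2560 + 1146.6667 − 346.6667 − 100 = 7600

Crop A ($11,725)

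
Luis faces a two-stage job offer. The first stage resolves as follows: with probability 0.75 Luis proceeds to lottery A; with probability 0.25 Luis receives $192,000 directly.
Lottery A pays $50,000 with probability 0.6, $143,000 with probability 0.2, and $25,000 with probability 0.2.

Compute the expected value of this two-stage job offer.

EV(A) = 0.6 × 50000 + 0.2 × 143000 + 0.2 × 25000 = 30000 + 28600 + 5000 = 63600
Branch B: 192000 (certain)
Overall = 0.75 × 63600 + 0.25 × 192000 = 47700 + 48000 = 95700

$95,700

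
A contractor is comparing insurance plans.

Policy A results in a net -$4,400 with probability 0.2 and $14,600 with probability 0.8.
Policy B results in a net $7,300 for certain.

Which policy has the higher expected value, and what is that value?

Policy A ($10,800)

Policy A = 0.2 × (-4400) + 0.8 × 14600 = -880 + 11680 = 10800
Policy B: 7300 (certain)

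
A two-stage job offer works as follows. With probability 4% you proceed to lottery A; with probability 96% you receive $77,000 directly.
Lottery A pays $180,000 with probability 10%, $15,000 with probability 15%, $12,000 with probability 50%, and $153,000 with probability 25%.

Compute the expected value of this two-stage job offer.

EV(A) = 0.1 × 180000 + 0.15 × 15000 + 0.5 × 12000 + 0.25 × 153000 = 18000 + 2250 + 6000 + 38250 = 64500
Branch B: 77000 (certain)
Overall = 0.04 × 64500 + 0.96 × 77000 = 2580 + 73920 = 76500

$76,500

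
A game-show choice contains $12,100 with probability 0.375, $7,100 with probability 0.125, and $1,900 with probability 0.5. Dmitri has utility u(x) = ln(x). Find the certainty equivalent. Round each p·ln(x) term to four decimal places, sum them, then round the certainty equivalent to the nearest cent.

E[u] = 0.375·ln(12100) + 0.125·ln(7100) + 0.5·ln(1900) = 3.5254 + 1.1085 + 3.7748 = 8.4087
CE = e^8.4087 ≈ 4485.93

$4,485.93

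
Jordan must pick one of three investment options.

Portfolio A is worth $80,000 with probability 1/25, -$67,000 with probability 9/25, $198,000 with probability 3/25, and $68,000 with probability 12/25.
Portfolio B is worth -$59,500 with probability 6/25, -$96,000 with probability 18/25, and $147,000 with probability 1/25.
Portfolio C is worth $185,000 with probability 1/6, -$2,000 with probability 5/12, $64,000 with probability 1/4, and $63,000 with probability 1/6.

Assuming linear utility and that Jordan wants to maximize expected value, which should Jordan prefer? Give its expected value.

Portfolio A = 1/25 × 80000 + 9/25 × (-67000) + 3/25 × 198000 + 12/25 × 68000 = 3200 − 24120 + 23760 + 32640 = 35480
Portfolio B = 6/25 × (-59500) + 18/25 × (-96000) + 1/25 × 147000 = -14280 − 69120 + 5880 = -77520
Portfolio C = 1/6 × 185000 + 5/12 × (-2000) + 1/4 × 64000 + 1/6 × 63000 = 30833.3333 − 833.3333 + 16000 + 10500 = 56500

Portfolio C ($56,500)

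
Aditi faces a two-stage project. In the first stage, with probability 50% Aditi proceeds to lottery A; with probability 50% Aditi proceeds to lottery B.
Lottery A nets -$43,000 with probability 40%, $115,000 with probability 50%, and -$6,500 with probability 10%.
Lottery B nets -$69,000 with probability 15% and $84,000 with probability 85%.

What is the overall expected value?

EV(A) = 0.4 × (-43000) + 0.5 × 115000 + 0.1 × (-6500) = -17200 + 57500 − 650 = 39650
EV(B) = 0.15 × (-69000) + 0.85 × 84000 = -10350 + 71400 = 61050
Overall = 0.5 × 39650 + 0.5 × 61050 = 19825 + 30525 = 50350

$50,350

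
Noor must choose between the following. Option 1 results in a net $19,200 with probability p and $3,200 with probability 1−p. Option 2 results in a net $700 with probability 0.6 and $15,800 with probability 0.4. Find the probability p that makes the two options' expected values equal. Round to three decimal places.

EV(Option 2) = 0.6 × 700 + 0.4 × 15800 = 420 + 6320 = 6740
p·19200 + (1−p)·3200 = 6740
16000p + 3200 = 6740
p = (6740 − 3200) / 16000

p = 0.221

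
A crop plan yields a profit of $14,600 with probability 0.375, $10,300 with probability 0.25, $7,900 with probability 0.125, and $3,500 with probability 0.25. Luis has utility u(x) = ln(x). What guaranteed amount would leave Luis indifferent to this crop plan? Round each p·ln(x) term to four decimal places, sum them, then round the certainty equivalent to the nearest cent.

E[u] = 0.375·ln(14600) + 0.25·ln(10300) + 0.125·ln(7900) + 0.25·ln(3500) = 3.5958 + 2.3100 + 1.1218 + 2.0401 = 9.0677
CE = e^9.0677 ≈ 8670.66

$8,670.66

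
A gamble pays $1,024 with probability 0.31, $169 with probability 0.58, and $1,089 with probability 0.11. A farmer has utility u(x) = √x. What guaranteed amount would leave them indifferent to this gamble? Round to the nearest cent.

E[u] = 0.31·√1024 + 0.58·√169 + 0.11·√1089 = 0.31·32 + 0.58·13 + 0.11·33 = 21.09
CE = (21.09)² = 444.7881

$444.79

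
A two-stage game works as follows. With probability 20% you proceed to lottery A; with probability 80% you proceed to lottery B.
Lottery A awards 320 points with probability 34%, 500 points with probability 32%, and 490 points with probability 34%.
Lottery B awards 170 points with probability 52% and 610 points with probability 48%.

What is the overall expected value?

EV(A) = 0.34 × 320 + 0.32 × 500 + 0.34 × 490 = 108.8 + 160 + 166.6 = 435.4
EV(B) = 0.52 × 170 + 0.48 × 610 = 88.4 + 292.8 = 381.2
Overall = 0.2 × 435.4 + 0.8 × 381.2 = 87.08 + 304.96 = 392.04

392.04 points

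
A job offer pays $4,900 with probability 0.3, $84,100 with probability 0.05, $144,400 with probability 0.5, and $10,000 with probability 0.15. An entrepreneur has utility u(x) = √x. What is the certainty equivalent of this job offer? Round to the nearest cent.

E[u] = 0.3·√4900 + 0.05·√84100 + 0.5·√144400 + 0.15·√10000 = 0.3·70 + 0.05·290 + 0.5·380 + 0.15·100 = 240.5
CE = (240.5)² = 57840.25

$57,840.25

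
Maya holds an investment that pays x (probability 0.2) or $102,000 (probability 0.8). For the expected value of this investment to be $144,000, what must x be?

0.2·x + 0.8·102000 = 144000
0.2·x = 144000 − 81600 = 62400
x = 62400 / 0.2 = 312000

x = $312,000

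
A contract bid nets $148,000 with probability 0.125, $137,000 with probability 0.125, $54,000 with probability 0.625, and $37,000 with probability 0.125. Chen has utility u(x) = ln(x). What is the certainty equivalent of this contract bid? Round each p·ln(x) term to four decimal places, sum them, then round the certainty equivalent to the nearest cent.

E[u] = 0.125·ln(148000) + 0.125·ln(137000) + 0.625·ln(54000) + 0.125·ln(37000) = 1.4881 + 1.4785 + 6.8105 + 1.3148 = 11.0919
CE = e^11.0919 ≈ 65637.34

$65,637.34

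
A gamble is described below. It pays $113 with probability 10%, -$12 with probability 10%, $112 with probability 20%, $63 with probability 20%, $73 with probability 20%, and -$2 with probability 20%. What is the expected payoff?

$59.30

EV = 0.1 × 113 + 0.1 × (-12) + 0.2 × 112 + 0.2 × 63 + 0.2 × 73 + 0.2 × (-2) = 11.3 − 1.2 + 22.4 + 12.6 + 14.6 − 0.4 = 59.3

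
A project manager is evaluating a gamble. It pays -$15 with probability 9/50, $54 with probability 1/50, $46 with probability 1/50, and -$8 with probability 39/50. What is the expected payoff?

EV = 9/50 × (-15) + 1/50 × 54 + 1/50 × 46 + 39/50 × (-8) = -2.7 + 1.08 + 0.92 − 6.24 = -6.94

-$6.94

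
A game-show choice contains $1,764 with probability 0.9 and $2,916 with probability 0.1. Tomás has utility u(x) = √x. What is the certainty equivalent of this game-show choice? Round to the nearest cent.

E[u] = 0.9·√1764 + 0.1·√2916 = 0.9·42 + 0.1·54 = 43.2
CE = (43.2)² = 1866.24

$1,866.24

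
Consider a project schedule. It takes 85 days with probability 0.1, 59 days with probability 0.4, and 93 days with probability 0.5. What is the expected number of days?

EV = 0.1 × 85 + 0.4 × 59 + 0.5 × 93 = 8.5 + 23.6 + 46.5 = 78.6

78.6 days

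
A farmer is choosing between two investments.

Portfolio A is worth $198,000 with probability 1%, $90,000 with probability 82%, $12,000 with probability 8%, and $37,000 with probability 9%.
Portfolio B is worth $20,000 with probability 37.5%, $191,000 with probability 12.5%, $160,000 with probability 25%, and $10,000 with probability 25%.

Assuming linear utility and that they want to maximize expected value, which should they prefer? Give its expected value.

Portfolio A ($80,070)

Portfolio A = 0.01 × 198000 + 0.82 × 90000 + 0.08 × 12000 + 0.09 × 37000 = 1980 + 73800 + 960 + 3330 = 80070
Portfolio B = 0.375 × 20000 + 0.125 × 191000 + 0.25 × 160000 + 0.25 × 10000 = 7500 + 23875 + 40000 + 2500 = 73875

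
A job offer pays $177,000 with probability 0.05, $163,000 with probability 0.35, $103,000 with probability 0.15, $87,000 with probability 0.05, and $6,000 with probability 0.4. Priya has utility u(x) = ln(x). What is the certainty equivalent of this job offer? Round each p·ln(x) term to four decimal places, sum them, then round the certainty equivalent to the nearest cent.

E[u] = 0.05·ln(177000) + 0.35·ln(163000) + 0.15·ln(103000) + 0.05·ln(87000) + 0.4·ln(6000) = 0.6042 + 4.2005 + 1.7314 + 0.5687 + 3.4798 = 10.5846
CE = e^10.5846 ≈ 39521.50

$39,521.50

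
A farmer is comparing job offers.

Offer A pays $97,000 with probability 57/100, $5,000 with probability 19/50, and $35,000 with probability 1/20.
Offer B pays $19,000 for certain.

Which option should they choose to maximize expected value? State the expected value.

Offer A = 57/100 × 97000 + 19/50 × 5000 + 1/20 × 35000 = 55290 + 1900 + 1750 = 58940
Offer B: 19000 (certain)

Offer A ($58,940)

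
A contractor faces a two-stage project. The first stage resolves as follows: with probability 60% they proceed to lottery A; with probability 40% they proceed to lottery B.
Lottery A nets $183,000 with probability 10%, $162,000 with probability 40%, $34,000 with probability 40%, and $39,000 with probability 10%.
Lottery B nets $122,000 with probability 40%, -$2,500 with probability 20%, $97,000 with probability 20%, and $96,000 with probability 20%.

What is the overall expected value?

EV(A) = 0.1 × 183000 + 0.4 × 162000 + 0.4 × 34000 + 0.1 × 39000 = 18300 + 64800 + 13600 + 3900 = 100600
EV(B) = 0.4 × 122000 + 0.2 × (-2500) + 0.2 × 97000 + 0.2 × 96000 = 48800 − 500 + 19400 + 19200 = 86900
Overall = 0.6 × 100600 + 0.4 × 86900 = 60360 + 34760 = 95120

$95,120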